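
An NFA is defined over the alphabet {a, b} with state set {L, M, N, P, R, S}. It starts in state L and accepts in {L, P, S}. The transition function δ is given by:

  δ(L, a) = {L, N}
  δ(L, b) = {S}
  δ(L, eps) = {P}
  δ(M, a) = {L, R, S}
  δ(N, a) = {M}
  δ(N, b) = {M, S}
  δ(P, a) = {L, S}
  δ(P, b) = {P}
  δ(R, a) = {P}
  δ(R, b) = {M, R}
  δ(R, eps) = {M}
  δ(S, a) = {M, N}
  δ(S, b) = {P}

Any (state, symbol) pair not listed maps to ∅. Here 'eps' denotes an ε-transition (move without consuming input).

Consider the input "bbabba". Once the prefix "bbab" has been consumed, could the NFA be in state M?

No

Start: ε-closure({L}) = {L, P}.
Read 'b': {L, P} → {P, S}.
Read 'b': {P, S} → {P}.
Read 'a': {P} → {L, P, S}.
Read 'b': {L, P, S} → {P, S}.
State M is not in {P, S}.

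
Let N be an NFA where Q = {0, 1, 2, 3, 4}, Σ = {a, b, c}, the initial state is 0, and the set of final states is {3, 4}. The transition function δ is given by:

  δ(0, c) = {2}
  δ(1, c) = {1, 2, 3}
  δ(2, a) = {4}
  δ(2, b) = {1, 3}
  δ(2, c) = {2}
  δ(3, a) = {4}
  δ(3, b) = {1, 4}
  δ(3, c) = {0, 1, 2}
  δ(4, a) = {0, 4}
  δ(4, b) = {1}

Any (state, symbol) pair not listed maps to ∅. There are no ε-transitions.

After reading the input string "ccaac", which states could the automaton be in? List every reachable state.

{2}

Start in {0}.
Read 'c': {0} → {2}.
Read 'c': {2} → {2}.
Read 'a': {2} → {4}.
Read 'a': {4} → {0, 4}.
Read 'c': {0, 4} → {2}.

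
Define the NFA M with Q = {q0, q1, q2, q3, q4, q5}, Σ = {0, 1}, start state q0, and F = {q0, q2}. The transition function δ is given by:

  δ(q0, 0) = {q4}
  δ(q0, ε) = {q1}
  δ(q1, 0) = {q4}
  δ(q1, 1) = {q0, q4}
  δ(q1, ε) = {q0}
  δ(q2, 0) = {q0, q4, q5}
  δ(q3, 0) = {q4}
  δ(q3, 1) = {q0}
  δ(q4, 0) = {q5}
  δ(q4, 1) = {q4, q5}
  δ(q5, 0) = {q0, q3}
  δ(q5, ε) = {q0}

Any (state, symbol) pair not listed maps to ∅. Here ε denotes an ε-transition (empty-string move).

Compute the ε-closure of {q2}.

Begin with {q2}.
No ε-moves leave this set, so the closure equals the set itself.

{q2}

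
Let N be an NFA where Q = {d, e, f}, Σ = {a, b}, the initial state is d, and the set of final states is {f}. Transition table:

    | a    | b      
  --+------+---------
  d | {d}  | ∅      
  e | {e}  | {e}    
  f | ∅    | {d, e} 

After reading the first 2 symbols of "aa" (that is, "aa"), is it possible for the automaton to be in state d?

Start in {d}.
Read 'a': {d} → {d}.
Read 'a': {d} → {d}.
State d is in {d}.

Yes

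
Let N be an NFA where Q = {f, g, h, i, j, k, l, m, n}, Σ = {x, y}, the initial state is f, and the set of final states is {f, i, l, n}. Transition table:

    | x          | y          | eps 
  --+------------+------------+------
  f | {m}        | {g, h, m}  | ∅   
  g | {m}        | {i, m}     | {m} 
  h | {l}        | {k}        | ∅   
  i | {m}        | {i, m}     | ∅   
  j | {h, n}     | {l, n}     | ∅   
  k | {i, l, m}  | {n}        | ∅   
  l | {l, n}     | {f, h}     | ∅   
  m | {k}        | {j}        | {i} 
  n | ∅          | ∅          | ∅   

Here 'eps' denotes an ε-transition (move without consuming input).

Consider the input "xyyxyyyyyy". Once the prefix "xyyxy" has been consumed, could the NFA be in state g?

No

Start in {f}.
Read 'x': f→{m}; union {m}; ε-closure = {i, m}.
Read 'y': i→{i, m}, m→{j}; now {i, j, m}.
Read 'y': i→{i, m}, j→{l, n}, m→{j}; now {i, j, l, m, n}.
Read 'x': i→{m}, j→{h, n}, l→{l, n}, m→{k}, n→∅; union {h, k, l, m, n}; ε-closure = {h, i, k, l, m, n}.
Read 'y': h→{k}, i→{i, m}, k→{n}, l→{f, h}, m→{j}, n→∅; now {f, h, i, j, k, m, n}.
State g is not in {f, h, i, j, k, m, n}.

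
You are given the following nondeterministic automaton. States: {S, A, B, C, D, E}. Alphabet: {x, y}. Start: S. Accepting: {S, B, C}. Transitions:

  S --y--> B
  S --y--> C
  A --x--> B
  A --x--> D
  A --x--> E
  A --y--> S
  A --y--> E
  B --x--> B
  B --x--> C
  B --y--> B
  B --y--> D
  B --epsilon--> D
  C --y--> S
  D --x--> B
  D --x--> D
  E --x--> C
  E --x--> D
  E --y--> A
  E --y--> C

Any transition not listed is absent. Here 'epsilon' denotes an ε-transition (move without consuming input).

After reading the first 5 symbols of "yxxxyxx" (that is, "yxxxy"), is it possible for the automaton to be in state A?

Start in {S}.
Read 'y': S→{B, C}; union {B, C}; ε-closure = {B, C, D}.
Read 'x': B→{B, C}, C→∅, D→{B, D}; now {B, C, D}.
Read 'x': B→{B, C}, C→∅, D→{B, D}; now {B, C, D}.
Read 'x': B→{B, C}, C→∅, D→{B, D}; now {B, C, D}.
Read 'y': B→{B, D}, C→{S}, D→∅; now {S, B, D}.
State A is not in {S, B, D}.

No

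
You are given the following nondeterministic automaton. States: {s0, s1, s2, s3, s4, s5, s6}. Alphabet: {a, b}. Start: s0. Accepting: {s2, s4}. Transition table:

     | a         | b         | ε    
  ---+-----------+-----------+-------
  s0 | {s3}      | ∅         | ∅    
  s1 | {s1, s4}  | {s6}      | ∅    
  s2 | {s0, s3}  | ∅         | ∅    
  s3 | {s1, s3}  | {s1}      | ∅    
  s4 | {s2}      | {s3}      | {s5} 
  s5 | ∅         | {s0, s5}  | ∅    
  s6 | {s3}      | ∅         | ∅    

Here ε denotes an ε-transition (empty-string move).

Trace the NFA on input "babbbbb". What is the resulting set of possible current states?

Start in {s0}.
Read 'b': {s0} → ∅.
The set is empty and remains empty for the remaining 6 symbols.

∅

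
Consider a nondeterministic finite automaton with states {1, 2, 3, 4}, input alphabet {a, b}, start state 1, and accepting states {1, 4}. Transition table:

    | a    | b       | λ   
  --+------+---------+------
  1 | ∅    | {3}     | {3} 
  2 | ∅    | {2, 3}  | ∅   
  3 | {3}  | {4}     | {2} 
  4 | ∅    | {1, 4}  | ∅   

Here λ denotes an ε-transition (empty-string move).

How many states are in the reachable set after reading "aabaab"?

3

Start: ε-closure({1}) = {1, 2, 3}.
Read 'a': 1→∅, 2→∅, 3→{3}; union {3}; ε-closure = {2, 3}.
Read 'a': 2→∅, 3→{3}; union {3}; ε-closure = {2, 3}.
Read 'b': 2→{2, 3}, 3→{4}; now {2, 3, 4}.
Read 'a': 2→∅, 3→{3}, 4→∅; union {3}; ε-closure = {2, 3}.
Read 'a': 2→∅, 3→{3}; union {3}; ε-closure = {2, 3}.
Read 'b': 2→{2, 3}, 3→{4}; now {2, 3, 4}.
That set has 3 states.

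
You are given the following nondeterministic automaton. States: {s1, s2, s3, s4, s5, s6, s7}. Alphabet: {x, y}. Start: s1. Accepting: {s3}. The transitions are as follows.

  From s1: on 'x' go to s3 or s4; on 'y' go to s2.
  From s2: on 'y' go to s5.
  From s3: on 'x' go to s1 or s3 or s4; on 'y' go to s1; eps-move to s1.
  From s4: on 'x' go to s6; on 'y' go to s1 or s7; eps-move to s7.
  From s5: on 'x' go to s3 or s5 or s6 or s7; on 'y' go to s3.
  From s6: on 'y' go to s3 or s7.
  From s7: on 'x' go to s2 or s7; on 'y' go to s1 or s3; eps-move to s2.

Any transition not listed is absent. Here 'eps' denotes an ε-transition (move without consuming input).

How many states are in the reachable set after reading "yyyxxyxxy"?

Start in {s1}.
Read 'y': s1→{s2}; now {s2}.
Read 'y': s2→{s5}; now {s5}.
Read 'y': s5→{s3}; union {s3}; ε-closure = {s1, s3}.
Read 'x': s1→{s3, s4}, s3→{s1, s3, s4}; union {s1, s3, s4}; ε-closure = {s1, s2, s3, s4, s7}.
Read 'x': s1→{s3, s4}, s2→∅, s3→{s1, s3, s4}, s4→{s6}, s7→{s2, s7}; now {s1, s2, s3, s4, s6, s7}.
Read 'y': s1→{s2}, s2→{s5}, s3→{s1}, s4→{s1, s7}, s6→{s3, s7}, s7→{s1, s3}; now {s1, s2, s3, s5, s7}.
Read 'x': s1→{s3, s4}, s2→∅, s3→{s1, s3, s4}, s5→{s3, s5, s6, s7}, s7→{s2, s7}; now {s1, s2, s3, s4, s5, s6, s7}.
Read 'x': s1→{s3, s4}, s2→∅, s3→{s1, s3, s4}, s4→{s6}, s5→{s3, s5, s6, s7}, s6→∅, s7→{s2, s7}; now {s1, s2, s3, s4, s5, s6, s7}.
Read 'y': s1→{s2}, s2→{s5}, s3→{s1}, s4→{s1, s7}, s5→{s3}, s6→{s3, s7}, s7→{s1, s3}; now {s1, s2, s3, s5, s7}.
That set has 5 states.

5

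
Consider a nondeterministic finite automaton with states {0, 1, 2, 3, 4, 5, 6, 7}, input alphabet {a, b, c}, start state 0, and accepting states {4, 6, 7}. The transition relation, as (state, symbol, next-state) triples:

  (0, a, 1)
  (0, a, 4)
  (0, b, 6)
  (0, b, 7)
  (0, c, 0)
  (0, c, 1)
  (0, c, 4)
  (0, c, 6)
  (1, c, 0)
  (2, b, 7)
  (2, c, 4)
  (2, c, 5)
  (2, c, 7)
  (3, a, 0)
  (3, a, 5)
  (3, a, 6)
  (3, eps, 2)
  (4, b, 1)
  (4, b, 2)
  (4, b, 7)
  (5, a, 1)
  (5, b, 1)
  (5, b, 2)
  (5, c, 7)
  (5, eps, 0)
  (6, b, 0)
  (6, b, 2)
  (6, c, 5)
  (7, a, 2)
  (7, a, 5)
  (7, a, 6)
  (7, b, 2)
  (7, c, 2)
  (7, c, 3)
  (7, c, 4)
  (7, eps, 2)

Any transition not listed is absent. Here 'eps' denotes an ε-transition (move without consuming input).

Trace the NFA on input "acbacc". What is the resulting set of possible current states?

{0, 1, 2, 3, 4, 5, 6, 7}

Start in {0}.
Read 'a': 0→{1, 4}; now {1, 4}.
Read 'c': 1→{0}, 4→∅; now {0}.
Read 'b': 0→{6, 7}; union {6, 7}; ε-closure = {2, 6, 7}.
Read 'a': 2→∅, 6→∅, 7→{2, 5, 6}; union {2, 5, 6}; ε-closure = {0, 2, 5, 6}.
Read 'c': 0→{0, 1, 4, 6}, 2→{4, 5, 7}, 5→{7}, 6→{5}; union {0, 1, 4, 5, 6, 7}; ε-closure = {0, 1, 2, 4, 5, 6, 7}.
Read 'c': 0→{0, 1, 4, 6}, 1→{0}, 2→{4, 5, 7}, 4→∅, 5→{7}, 6→{5}, 7→{2, 3, 4}; now {0, 1, 2, 3, 4, 5, 6, 7}.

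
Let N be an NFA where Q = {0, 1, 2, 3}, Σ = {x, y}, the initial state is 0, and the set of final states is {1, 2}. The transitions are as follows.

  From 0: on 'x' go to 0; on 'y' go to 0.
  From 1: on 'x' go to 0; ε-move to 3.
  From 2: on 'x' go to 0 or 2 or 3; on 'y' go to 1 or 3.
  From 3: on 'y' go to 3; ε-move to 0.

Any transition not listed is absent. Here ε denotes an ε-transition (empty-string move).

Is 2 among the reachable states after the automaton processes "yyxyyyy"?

Start in {0}.
Read 'y': {0} → {0}.
Read 'y': {0} → {0}.
Read 'x': {0} → {0}.
Read 'y': {0} → {0}.
Read 'y': {0} → {0}.
Read 'y': {0} → {0}.
Read 'y': {0} → {0}.
State 2 is not in {0}.

No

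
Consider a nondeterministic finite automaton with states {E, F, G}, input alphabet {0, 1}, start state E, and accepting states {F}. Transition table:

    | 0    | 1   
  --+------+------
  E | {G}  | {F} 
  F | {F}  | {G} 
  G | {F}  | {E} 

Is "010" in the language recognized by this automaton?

No

Start in {E}.
Read '0': {E} → {G}.
Read '1': {G} → {E}.
Read '0': {E} → {G}.
The final set {G} contains no accepting state.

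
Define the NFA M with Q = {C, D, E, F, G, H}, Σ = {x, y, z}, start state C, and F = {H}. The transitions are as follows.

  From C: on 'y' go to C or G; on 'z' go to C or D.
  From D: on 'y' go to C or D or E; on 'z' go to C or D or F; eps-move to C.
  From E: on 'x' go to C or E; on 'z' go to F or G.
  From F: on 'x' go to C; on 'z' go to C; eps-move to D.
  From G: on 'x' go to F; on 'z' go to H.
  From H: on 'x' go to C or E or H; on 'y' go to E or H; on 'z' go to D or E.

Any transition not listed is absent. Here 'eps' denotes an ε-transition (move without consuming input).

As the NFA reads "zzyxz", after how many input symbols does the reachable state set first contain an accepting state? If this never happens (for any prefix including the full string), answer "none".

Start in {C}.
Read 'z': C→{C, D}; now {C, D}.
Read 'z': C→{C, D}, D→{C, D, F}; now {C, D, F}.
Read 'y': C→{C, G}, D→{C, D, E}, F→∅; now {C, D, E, G}.
Read 'x': C→∅, D→∅, E→{C, E}, G→{F}; union {C, E, F}; ε-closure = {C, D, E, F}.
Read 'z': C→{C, D}, D→{C, D, F}, E→{F, G}, F→{C}; now {C, D, F, G}.
No reachable set along the way intersects F.

none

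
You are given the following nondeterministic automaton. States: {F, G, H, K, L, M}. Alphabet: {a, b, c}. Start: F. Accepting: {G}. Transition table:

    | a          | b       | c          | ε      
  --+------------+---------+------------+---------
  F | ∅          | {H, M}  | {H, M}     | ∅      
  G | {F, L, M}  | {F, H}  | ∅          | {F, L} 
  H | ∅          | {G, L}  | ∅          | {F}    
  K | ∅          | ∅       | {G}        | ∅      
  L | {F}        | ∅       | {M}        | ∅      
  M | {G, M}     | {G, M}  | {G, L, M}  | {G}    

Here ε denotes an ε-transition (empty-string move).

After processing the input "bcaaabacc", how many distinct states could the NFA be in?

5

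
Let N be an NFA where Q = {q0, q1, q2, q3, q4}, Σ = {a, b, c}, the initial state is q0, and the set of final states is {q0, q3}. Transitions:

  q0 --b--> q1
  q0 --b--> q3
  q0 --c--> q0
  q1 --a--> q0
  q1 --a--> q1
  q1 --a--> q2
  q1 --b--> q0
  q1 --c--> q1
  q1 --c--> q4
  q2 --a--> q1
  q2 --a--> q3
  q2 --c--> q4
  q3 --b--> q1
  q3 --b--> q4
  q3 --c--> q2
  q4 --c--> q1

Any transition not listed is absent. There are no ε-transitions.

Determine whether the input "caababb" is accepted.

Start in {q0}.
Read 'c': {q0} → {q0}.
Read 'a': {q0} → ∅.
The set is empty and remains empty for the remaining 5 symbols.
The final set ∅ contains no accepting state.

No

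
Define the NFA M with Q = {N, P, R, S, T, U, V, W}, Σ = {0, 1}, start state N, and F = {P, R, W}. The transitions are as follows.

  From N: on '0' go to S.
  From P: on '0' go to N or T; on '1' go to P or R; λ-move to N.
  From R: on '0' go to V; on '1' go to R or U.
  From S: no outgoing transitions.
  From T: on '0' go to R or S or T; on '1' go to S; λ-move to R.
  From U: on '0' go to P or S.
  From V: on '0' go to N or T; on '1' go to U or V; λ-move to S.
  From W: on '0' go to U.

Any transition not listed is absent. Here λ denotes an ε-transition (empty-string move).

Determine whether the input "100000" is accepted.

Start in {N}.
Read '1': N→∅; now ∅.
The set is empty and remains empty for the remaining 5 symbols.
The final set ∅ contains no accepting state.

No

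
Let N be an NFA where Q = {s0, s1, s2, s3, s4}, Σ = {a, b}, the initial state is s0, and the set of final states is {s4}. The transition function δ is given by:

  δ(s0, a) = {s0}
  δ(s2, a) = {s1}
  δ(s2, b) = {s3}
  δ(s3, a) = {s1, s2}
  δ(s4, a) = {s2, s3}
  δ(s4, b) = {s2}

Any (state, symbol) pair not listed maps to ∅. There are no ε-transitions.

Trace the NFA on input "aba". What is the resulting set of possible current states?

∅

Start in {s0}.
Read 'a': {s0} → {s0}.
Read 'b': {s0} → ∅.
The set is empty and remains empty for the remaining 1 symbol.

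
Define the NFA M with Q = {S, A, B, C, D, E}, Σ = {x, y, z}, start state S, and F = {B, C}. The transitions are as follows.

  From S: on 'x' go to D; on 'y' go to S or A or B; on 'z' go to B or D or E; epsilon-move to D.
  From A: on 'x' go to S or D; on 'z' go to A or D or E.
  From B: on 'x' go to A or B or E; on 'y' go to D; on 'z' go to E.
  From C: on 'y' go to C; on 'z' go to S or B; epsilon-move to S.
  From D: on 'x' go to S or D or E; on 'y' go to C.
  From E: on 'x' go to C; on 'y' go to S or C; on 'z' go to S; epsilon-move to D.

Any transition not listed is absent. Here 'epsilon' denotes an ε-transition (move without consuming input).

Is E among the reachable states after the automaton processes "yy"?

Start: ε-closure({S}) = {S, D}.
Read 'y': S→{S, A, B}, D→{C}; union {S, A, B, C}; ε-closure = {S, A, B, C, D}.
Read 'y': S→{S, A, B}, A→∅, B→{D}, C→{C}, D→{C}; now {S, A, B, C, D}.
State E is not in {S, A, B, C, D}.

No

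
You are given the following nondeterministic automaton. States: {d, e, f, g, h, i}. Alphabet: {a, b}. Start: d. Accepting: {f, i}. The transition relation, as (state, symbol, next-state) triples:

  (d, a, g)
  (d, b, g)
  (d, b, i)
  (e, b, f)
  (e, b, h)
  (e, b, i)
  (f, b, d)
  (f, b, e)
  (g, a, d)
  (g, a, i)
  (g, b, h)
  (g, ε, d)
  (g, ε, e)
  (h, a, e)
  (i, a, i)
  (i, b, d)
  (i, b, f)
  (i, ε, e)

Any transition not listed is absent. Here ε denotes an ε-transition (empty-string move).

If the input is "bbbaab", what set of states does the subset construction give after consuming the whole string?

{d, e, f, g, h, i}

Start in {d}.
Read 'b': {d} → {d, e, g, i}.
Read 'b': {d, e, g, i} → {d, e, f, g, h, i}.
Read 'b': {d, e, f, g, h, i} → {d, e, f, g, h, i}.
Read 'a': {d, e, f, g, h, i} → {d, e, g, i}.
Read 'a': {d, e, g, i} → {d, e, g, i}.
Read 'b': {d, e, g, i} → {d, e, f, g, h, i}.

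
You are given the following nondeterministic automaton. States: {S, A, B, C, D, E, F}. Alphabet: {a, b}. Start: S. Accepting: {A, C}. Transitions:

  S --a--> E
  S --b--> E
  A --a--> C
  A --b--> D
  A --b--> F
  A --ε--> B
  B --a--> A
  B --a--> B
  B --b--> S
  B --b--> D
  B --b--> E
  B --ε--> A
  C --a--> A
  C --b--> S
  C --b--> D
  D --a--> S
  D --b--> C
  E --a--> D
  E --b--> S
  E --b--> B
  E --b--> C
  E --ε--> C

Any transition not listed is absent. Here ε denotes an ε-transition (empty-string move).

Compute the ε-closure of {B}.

{A, B}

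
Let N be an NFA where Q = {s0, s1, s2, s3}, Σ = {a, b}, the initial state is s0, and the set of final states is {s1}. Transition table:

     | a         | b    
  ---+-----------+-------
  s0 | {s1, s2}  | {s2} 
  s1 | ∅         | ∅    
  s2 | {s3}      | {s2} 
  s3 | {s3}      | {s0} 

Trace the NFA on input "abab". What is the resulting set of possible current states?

{s0}

Start in {s0}.
Read 'a': {s0} → {s1, s2}.
Read 'b': {s1, s2} → {s2}.
Read 'a': {s2} → {s3}.
Read 'b': {s3} → {s0}.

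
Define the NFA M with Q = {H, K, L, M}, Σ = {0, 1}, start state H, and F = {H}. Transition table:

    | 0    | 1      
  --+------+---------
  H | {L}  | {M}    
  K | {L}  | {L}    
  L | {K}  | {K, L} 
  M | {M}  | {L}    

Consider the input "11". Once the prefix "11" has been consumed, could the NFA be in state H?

No

Start in {H}.
Read '1': {H} → {M}.
Read '1': {M} → {L}.
State H is not in {L}.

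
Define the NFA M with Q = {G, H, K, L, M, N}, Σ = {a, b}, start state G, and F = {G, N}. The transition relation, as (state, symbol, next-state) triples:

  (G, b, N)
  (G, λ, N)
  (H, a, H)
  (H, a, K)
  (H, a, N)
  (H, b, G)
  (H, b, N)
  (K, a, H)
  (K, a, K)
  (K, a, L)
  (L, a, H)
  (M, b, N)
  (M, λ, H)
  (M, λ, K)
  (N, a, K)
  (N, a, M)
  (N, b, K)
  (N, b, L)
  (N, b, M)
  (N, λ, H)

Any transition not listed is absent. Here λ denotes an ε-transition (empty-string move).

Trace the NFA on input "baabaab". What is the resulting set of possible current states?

{G, H, K, L, M, N}

Start: ε-closure({G}) = {G, H, N}.
Read 'b': {G, H, N} → {G, H, K, L, M, N}.
Read 'a': {G, H, K, L, M, N} → {H, K, L, M, N}.
Read 'a': {H, K, L, M, N} → {H, K, L, M, N}.
Read 'b': {H, K, L, M, N} → {G, H, K, L, M, N}.
Read 'a': {G, H, K, L, M, N} → {H, K, L, M, N}.
Read 'a': {H, K, L, M, N} → {H, K, L, M, N}.
Read 'b': {H, K, L, M, N} → {G, H, K, L, M, N}.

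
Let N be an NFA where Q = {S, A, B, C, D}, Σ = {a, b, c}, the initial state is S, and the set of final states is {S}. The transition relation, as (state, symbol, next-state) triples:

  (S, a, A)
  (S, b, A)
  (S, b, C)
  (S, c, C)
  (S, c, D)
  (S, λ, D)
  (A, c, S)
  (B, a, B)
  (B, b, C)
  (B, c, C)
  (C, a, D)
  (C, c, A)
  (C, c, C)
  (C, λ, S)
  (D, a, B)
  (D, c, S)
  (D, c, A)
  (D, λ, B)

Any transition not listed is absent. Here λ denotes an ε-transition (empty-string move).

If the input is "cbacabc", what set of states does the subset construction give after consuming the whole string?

{S, A, B, C, D}

Start: ε-closure({S}) = {S, B, D}.
Read 'c': {S, B, D} → {S, A, B, C, D}.
Read 'b': {S, A, B, C, D} → {S, A, B, C, D}.
Read 'a': {S, A, B, C, D} → {A, B, D}.
Read 'c': {A, B, D} → {S, A, B, C, D}.
Read 'a': {S, A, B, C, D} → {A, B, D}.
Read 'b': {A, B, D} → {S, B, C, D}.
Read 'c': {S, B, C, D} → {S, A, B, C, D}.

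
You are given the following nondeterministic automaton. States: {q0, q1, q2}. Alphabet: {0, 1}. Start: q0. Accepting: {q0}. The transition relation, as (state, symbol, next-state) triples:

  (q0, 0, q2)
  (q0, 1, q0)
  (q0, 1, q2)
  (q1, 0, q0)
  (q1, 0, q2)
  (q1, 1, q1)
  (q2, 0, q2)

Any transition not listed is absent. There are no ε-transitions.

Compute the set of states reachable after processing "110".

Start in {q0}.
Read '1': q0→{q0, q2}; now {q0, q2}.
Read '1': q0→{q0, q2}, q2→∅; now {q0, q2}.
Read '0': q0→{q2}, q2→{q2}; now {q2}.

{q2}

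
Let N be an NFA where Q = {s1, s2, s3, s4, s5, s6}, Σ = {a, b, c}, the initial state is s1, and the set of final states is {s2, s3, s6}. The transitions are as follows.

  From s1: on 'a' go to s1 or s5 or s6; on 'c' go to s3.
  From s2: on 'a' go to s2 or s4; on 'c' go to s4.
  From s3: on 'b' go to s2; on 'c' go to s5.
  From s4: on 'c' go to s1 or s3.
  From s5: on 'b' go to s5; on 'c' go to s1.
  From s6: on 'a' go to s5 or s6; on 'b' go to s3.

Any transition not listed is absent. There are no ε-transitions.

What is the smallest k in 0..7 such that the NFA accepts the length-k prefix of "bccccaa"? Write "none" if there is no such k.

Start in {s1}.
Read 'b': s1→∅; now ∅.
The set is empty and remains empty for the remaining 6 symbols.
No reachable set along the way intersects F.

none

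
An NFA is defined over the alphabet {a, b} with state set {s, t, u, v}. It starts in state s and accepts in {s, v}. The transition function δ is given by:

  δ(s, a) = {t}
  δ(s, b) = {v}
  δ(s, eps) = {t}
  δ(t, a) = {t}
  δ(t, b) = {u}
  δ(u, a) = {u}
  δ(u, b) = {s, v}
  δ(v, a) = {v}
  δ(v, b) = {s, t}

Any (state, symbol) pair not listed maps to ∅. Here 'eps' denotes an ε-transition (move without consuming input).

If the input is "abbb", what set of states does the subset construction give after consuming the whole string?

Start: ε-closure({s}) = {s, t}.
Read 'a': s→{t}, t→{t}; now {t}.
Read 'b': t→{u}; now {u}.
Read 'b': u→{s, v}; union {s, v}; ε-closure = {s, t, v}.
Read 'b': s→{v}, t→{u}, v→{s, t}; now {s, t, u, v}.

{s, t, u, v}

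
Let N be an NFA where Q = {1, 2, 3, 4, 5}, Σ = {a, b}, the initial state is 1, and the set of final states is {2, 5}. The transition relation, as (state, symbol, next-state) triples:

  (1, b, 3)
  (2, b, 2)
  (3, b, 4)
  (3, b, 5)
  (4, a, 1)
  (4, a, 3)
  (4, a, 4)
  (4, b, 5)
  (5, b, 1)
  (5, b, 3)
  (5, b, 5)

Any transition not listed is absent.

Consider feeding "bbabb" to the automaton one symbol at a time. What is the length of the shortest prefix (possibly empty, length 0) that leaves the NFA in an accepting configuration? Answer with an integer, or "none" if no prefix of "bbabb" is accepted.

Start in {1}.
Read 'b': {1} → {3}.
Read 'b': {3} → {4, 5}.
None of the earlier sets intersect F, but {4, 5} does.

2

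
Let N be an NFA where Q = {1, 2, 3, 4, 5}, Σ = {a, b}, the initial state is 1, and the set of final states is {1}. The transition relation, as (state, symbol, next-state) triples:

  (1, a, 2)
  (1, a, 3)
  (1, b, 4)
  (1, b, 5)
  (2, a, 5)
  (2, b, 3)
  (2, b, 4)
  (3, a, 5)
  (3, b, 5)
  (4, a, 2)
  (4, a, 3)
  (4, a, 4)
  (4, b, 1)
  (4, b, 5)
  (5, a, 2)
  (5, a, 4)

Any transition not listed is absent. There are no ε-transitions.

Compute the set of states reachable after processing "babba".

Start in {1}.
Read 'b': {1} → {4, 5}.
Read 'a': {4, 5} → {2, 3, 4}.
Read 'b': {2, 3, 4} → {1, 3, 4, 5}.
Read 'b': {1, 3, 4, 5} → {1, 4, 5}.
Read 'a': {1, 4, 5} → {2, 3, 4}.

{2, 3, 4}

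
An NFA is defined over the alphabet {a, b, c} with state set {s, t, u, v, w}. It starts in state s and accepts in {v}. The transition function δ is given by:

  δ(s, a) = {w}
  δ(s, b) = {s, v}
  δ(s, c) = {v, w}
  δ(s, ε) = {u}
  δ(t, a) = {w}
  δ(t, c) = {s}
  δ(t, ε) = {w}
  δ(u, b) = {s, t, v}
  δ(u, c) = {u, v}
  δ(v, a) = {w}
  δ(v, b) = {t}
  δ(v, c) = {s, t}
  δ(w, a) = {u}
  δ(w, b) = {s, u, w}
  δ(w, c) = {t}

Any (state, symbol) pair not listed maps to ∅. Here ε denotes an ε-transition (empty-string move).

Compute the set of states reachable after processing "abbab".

{s, t, u, v, w}

Start: ε-closure({s}) = {s, u}.
Read 'a': s→{w}, u→∅; now {w}.
Read 'b': w→{s, u, w}; now {s, u, w}.
Read 'b': s→{s, v}, u→{s, t, v}, w→{s, u, w}; now {s, t, u, v, w}.
Read 'a': s→{w}, t→{w}, u→∅, v→{w}, w→{u}; now {u, w}.
Read 'b': u→{s, t, v}, w→{s, u, w}; now {s, t, u, v, w}.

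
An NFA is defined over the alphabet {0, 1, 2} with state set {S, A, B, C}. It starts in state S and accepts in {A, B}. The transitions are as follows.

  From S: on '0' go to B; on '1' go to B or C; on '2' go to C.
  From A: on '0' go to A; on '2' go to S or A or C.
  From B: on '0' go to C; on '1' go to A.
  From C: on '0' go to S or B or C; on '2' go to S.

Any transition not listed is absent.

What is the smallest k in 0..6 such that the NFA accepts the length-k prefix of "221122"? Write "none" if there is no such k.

3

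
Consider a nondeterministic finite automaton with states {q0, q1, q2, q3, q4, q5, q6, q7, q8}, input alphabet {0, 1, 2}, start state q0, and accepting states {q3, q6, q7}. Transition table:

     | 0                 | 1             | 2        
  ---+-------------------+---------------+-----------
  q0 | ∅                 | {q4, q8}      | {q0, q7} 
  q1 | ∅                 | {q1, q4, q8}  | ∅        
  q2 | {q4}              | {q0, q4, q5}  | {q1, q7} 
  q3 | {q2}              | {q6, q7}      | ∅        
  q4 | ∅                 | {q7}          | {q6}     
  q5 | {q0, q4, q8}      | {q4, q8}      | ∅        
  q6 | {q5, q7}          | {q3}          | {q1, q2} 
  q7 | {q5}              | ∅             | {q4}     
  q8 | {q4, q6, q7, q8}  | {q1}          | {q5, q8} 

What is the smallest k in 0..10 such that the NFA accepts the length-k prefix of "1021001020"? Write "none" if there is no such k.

2

Start in {q0}.
Read '1': q0→{q4, q8}; now {q4, q8}.
Read '0': q4→∅, q8→{q4, q6, q7, q8}; now {q4, q6, q7, q8}.
None of the earlier sets intersect F, but {q4, q6, q7, q8} does.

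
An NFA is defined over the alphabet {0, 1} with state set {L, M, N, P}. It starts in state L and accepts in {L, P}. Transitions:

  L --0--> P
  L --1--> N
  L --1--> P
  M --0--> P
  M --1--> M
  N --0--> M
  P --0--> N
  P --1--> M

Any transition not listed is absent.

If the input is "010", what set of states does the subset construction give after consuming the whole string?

Start in {L}.
Read '0': {L} → {P}.
Read '1': {P} → {M}.
Read '0': {M} → {P}.

{P}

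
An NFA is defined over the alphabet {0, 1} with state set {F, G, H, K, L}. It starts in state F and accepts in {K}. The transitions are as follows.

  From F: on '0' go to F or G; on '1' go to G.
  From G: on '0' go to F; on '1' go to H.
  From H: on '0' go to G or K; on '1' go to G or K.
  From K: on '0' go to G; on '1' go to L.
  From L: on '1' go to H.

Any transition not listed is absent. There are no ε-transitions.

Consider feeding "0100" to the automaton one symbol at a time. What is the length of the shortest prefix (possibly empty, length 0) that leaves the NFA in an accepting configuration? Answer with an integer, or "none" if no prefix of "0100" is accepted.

3

Start in {F}.
Read '0': {F} → {F, G}.
Read '1': {F, G} → {G, H}.
Read '0': {G, H} → {F, G, K}.
None of the earlier sets intersect F, but {F, G, K} does.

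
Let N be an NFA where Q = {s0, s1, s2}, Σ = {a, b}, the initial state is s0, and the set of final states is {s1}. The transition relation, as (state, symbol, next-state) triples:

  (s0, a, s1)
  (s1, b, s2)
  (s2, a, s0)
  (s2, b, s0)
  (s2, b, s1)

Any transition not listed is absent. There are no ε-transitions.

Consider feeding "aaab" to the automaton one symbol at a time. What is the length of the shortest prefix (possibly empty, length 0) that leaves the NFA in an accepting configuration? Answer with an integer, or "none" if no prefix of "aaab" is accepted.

1

Start in {s0}.
Read 'a': s0→{s1}; now {s1}.
None of the earlier sets intersect F, but {s1} does.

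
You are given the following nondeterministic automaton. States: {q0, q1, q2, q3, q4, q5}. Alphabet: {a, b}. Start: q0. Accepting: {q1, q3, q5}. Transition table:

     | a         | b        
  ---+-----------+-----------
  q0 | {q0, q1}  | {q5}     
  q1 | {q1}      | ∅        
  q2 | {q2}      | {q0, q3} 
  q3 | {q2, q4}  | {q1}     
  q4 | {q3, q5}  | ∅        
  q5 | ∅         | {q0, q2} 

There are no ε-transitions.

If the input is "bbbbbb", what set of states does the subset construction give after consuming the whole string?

{q0, q1, q2, q3, q5}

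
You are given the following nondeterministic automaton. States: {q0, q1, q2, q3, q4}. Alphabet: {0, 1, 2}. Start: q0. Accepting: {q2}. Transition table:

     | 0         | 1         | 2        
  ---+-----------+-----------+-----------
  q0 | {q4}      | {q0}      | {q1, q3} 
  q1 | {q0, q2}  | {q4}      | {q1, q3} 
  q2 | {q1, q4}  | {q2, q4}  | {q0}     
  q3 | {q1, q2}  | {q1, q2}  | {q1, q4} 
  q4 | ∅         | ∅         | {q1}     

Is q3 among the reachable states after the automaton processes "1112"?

Yes

Start in {q0}.
Read '1': q0→{q0}; now {q0}.
Read '1': q0→{q0}; now {q0}.
Read '1': q0→{q0}; now {q0}.
Read '2': q0→{q1, q3}; now {q1, q3}.
State q3 is in {q1, q3}.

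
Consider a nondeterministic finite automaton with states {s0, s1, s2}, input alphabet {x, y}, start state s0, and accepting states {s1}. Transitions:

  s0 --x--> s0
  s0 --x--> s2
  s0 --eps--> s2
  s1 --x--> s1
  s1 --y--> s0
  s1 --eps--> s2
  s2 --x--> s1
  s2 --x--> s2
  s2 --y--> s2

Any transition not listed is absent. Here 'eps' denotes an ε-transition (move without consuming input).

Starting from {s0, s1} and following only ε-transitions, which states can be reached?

{s0, s1, s2}

Begin with {s0, s1}.
ε-move s1 → s2; add s2.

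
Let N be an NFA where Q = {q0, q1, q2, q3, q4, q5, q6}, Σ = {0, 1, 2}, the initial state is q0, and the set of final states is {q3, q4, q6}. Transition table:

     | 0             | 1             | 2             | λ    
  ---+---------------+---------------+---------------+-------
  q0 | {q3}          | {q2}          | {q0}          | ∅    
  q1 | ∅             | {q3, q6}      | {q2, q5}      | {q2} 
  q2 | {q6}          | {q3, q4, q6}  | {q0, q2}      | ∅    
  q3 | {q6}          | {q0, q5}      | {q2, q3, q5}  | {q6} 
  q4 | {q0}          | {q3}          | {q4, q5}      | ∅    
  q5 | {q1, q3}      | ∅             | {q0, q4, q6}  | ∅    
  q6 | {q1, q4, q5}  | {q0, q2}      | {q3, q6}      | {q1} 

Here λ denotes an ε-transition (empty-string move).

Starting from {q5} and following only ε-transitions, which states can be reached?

{q5}

Begin with {q5}.
No ε-moves leave this set, so the closure equals the set itself.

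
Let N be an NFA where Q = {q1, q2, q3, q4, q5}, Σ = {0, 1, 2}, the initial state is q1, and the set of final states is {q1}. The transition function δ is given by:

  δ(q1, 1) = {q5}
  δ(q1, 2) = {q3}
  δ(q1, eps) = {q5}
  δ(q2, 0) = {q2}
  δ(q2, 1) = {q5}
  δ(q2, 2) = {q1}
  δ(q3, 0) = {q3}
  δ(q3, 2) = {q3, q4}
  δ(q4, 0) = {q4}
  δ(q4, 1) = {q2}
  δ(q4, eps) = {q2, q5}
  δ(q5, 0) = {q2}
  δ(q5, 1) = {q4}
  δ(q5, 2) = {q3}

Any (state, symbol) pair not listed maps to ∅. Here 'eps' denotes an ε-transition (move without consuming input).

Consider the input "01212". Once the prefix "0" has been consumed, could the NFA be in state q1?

No

Start: ε-closure({q1}) = {q1, q5}.
Read '0': {q1, q5} → {q2}.
State q1 is not in {q2}.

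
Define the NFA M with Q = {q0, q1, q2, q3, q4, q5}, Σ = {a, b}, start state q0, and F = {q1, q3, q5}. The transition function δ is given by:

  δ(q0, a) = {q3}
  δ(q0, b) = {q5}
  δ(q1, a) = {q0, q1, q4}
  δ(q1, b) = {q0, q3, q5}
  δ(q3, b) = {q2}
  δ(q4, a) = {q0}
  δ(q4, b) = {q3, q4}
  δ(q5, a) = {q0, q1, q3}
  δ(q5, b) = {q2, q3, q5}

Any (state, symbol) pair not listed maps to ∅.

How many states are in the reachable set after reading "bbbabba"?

3

Start in {q0}.
Read 'b': q0→{q5}; now {q5}.
Read 'b': q5→{q2, q3, q5}; now {q2, q3, q5}.
Read 'b': q2→∅, q3→{q2}, q5→{q2, q3, q5}; now {q2, q3, q5}.
Read 'a': q2→∅, q3→∅, q5→{q0, q1, q3}; now {q0, q1, q3}.
Read 'b': q0→{q5}, q1→{q0, q3, q5}, q3→{q2}; now {q0, q2, q3, q5}.
Read 'b': q0→{q5}, q2→∅, q3→{q2}, q5→{q2, q3, q5}; now {q2, q3, q5}.
Read 'a': q2→∅, q3→∅, q5→{q0, q1, q3}; now {q0, q1, q3}.
That set has 3 states.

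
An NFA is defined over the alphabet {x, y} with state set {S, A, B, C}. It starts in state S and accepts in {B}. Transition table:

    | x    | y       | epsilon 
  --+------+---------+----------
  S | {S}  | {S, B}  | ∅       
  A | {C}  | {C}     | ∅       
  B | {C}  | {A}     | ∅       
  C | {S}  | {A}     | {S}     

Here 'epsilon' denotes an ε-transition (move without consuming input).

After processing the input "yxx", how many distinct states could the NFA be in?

1

Start in {S}.
Read 'y': {S} → {S, B}.
Read 'x': {S, B} → {S, C}.
Read 'x': {S, C} → {S}.
That set has 1 state.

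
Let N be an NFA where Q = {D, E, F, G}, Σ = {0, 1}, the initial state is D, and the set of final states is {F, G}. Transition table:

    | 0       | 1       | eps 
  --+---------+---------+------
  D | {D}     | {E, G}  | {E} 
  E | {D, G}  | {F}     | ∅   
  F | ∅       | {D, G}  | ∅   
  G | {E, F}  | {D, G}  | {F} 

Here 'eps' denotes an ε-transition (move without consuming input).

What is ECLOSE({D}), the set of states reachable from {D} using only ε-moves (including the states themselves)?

Begin with {D}.
ε-move D → E; add E.

{D, E}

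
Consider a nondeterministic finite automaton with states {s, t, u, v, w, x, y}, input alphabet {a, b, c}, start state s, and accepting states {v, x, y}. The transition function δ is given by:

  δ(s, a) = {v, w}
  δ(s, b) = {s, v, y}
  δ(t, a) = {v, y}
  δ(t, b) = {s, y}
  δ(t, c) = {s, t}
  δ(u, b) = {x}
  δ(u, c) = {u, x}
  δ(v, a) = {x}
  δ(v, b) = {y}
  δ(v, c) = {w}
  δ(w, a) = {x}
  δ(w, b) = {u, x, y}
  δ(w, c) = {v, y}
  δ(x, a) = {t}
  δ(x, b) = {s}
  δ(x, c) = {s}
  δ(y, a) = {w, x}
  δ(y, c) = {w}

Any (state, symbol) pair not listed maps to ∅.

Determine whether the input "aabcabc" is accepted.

Start in {s}.
Read 'a': s→{v, w}; now {v, w}.
Read 'a': v→{x}, w→{x}; now {x}.
Read 'b': x→{s}; now {s}.
Read 'c': s→∅; now ∅.
The set is empty and remains empty for the remaining 3 symbols.
The final set ∅ contains no accepting state.

No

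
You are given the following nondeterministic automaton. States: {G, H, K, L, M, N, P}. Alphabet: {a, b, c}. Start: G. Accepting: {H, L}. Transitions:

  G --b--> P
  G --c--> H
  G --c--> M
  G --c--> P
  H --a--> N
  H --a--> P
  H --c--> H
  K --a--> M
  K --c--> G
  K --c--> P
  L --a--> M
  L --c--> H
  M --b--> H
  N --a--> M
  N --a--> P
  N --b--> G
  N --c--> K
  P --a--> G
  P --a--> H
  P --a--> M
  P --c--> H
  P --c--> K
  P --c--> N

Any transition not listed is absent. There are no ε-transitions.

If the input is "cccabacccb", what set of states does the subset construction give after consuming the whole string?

{G, H, P}

Start in {G}.
Read 'c': G→{H, M, P}; now {H, M, P}.
Read 'c': H→{H}, M→∅, P→{H, K, N}; now {H, K, N}.
Read 'c': H→{H}, K→{G, P}, N→{K}; now {G, H, K, P}.
Read 'a': G→∅, H→{N, P}, K→{M}, P→{G, H, M}; now {G, H, M, N, P}.
Read 'b': G→{P}, H→∅, M→{H}, N→{G}, P→∅; now {G, H, P}.
Read 'a': G→∅, H→{N, P}, P→{G, H, M}; now {G, H, M, N, P}.
Read 'c': G→{H, M, P}, H→{H}, M→∅, N→{K}, P→{H, K, N}; now {H, K, M, N, P}.
Read 'c': H→{H}, K→{G, P}, M→∅, N→{K}, P→{H, K, N}; now {G, H, K, N, P}.
Read 'c': G→{H, M, P}, H→{H}, K→{G, P}, N→{K}, P→{H, K, N}; now {G, H, K, M, N, P}.
Read 'b': G→{P}, H→∅, K→∅, M→{H}, N→{G}, P→∅; now {G, H, P}.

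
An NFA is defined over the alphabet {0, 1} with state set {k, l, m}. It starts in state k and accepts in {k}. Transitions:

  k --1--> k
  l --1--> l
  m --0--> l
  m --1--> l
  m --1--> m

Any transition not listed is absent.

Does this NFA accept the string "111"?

Start in {k}.
Read '1': {k} → {k}.
Read '1': {k} → {k}.
Read '1': {k} → {k}.
The final set {k} contains the accepting state k.

Yes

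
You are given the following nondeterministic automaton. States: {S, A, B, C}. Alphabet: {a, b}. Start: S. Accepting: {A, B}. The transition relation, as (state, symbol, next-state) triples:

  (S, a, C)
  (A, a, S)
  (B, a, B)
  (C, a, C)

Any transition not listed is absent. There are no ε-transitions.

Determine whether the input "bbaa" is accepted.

Start in {S}.
Read 'b': {S} → ∅.
The set is empty and remains empty for the remaining 3 symbols.
The final set ∅ contains no accepting state.

No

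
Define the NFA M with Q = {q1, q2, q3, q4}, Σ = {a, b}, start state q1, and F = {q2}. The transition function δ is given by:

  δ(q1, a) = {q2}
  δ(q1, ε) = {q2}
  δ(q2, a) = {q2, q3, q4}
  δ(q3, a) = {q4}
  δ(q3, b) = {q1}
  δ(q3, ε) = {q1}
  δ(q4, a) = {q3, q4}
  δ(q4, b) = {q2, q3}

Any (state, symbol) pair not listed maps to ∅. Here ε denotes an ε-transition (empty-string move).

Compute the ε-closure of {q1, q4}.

Begin with {q1, q4}.
ε-move q1 → q2; add q2.

{q1, q2, q4}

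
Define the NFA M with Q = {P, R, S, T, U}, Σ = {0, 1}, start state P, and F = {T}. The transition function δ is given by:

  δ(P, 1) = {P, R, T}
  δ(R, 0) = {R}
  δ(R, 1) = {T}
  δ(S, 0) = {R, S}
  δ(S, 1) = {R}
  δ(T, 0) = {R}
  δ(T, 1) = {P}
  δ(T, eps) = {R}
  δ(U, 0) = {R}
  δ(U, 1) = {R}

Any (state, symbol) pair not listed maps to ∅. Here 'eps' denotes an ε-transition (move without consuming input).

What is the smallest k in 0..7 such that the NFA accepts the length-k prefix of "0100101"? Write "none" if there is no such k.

none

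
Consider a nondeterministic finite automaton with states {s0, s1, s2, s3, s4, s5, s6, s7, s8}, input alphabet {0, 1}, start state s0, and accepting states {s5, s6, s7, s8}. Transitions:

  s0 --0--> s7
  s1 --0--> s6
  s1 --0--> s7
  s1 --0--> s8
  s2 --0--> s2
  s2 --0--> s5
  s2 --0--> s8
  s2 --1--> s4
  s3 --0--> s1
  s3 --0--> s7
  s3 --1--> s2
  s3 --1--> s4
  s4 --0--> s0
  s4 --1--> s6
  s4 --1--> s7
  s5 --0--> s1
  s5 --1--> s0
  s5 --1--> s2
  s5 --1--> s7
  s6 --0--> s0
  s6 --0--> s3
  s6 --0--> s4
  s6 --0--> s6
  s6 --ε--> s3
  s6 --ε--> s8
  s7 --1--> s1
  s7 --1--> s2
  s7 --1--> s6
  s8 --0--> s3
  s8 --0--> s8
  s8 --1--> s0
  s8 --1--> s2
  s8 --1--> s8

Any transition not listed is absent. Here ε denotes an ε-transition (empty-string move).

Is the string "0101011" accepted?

Yes

Start in {s0}.
Read '0': s0→{s7}; now {s7}.
Read '1': s7→{s1, s2, s6}; union {s1, s2, s6}; ε-closure = {s1, s2, s3, s6, s8}.
Read '0': s1→{s6, s7, s8}, s2→{s2, s5, s8}, s3→{s1, s7}, s6→{s0, s3, s4, s6}, s8→{s3, s8}; now {s0, s1, s2, s3, s4, s5, s6, s7, s8}.
Read '1': s0→∅, s1→∅, s2→{s4}, s3→{s2, s4}, s4→{s6, s7}, s5→{s0, s2, s7}, s6→∅, s7→{s1, s2, s6}, s8→{s0, s2, s8}; union {s0, s1, s2, s4, s6, s7, s8}; ε-closure = {s0, s1, s2, s3, s4, s6, s7, s8}.
Read '0': s0→{s7}, s1→{s6, s7, s8}, s2→{s2, s5, s8}, s3→{s1, s7}, s4→{s0}, s6→{s0, s3, s4, s6}, s7→∅, s8→{s3, s8}; now {s0, s1, s2, s3, s4, s5, s6, s7, s8}.
Read '1': s0→∅, s1→∅, s2→{s4}, s3→{s2, s4}, s4→{s6, s7}, s5→{s0, s2, s7}, s6→∅, s7→{s1, s2, s6}, s8→{s0, s2, s8}; union {s0, s1, s2, s4, s6, s7, s8}; ε-closure = {s0, s1, s2, s3, s4, s6, s7, s8}.
Read '1': s0→∅, s1→∅, s2→{s4}, s3→{s2, s4}, s4→{s6, s7}, s6→∅, s7→{s1, s2, s6}, s8→{s0, s2, s8}; union {s0, s1, s2, s4, s6, s7, s8}; ε-closure = {s0, s1, s2, s3, s4, s6, s7, s8}.
The final set {s0, s1, s2, s3, s4, s6, s7, s8} contains the accepting states s6, s7, s8.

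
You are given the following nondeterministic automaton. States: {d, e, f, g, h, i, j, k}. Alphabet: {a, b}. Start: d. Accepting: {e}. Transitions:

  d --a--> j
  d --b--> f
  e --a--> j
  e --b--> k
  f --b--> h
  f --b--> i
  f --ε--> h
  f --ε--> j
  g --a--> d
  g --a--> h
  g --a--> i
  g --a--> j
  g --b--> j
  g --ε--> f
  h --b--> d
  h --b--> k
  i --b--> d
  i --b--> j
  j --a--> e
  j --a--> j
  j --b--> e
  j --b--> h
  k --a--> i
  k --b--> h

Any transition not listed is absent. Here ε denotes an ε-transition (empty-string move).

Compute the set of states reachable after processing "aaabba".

Start in {d}.
Read 'a': d→{j}; now {j}.
Read 'a': j→{e, j}; now {e, j}.
Read 'a': e→{j}, j→{e, j}; now {e, j}.
Read 'b': e→{k}, j→{e, h}; now {e, h, k}.
Read 'b': e→{k}, h→{d, k}, k→{h}; now {d, h, k}.
Read 'a': d→{j}, h→∅, k→{i}; now {i, j}.

{i, j}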